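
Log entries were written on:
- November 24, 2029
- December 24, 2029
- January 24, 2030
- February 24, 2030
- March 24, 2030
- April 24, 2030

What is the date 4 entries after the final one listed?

The day-of-month is always 24 (30, 31, 31, 28, 31 days between events).
So this recurs on the 24th of each month.
May 2030: May 24, 2030.
Next: June 2030 → June 24, 2030.
July 2030: July 24, 2030.
Next: August 2030 → August 24, 2030.

August 24, 2030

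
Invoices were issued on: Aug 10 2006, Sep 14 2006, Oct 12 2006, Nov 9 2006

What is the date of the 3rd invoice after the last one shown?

Feb 8 2007

These are Thursdays at 28- or 35-day spacing (35, 28, 28).
The pattern: 2nd Thursday of the month.
2nd Thursday of December 2006: Dec 14 2006.
2nd Thursday of January 2007: Jan 11 2007.
February 2007 — 2nd Thursday is Feb 8 2007.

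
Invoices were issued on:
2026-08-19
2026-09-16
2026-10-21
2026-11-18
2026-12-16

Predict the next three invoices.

These are Wednesdays at 28- or 35-day spacing (28, 35, 28, 28).
The pattern: 3rd Wednesday of the month.
January 2027 — 3rd Wednesday is 2027-01-20.
3rd Wednesday of February 2027: 2027-02-17.
3rd Wednesday of March 2027: 2027-03-17.

2027-01-20, 2027-02-17, 2027-03-17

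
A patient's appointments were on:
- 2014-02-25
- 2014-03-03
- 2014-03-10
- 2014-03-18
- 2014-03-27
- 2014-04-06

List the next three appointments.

Intervals are 6, 7, 8, 9, 10 days — an arithmetic progression with common difference 1.
Next gap: 11 days. 2014-04-06 + 11 days = 2014-04-17.
Next gap: 12 days. 2014-04-17 + 12 days = 2014-04-29.
Next gap: 13 days. 2014-04-29 + 13 days = 2014-05-12.

2014-04-17, 2014-04-29, 2014-05-12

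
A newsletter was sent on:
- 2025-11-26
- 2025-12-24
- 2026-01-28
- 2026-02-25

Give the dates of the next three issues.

Gaps: 28, 35, 28 days — a mix of 28 and 35. Every date is a Wednesday.
Each is the 4th Wednesday of its month.
March 2026 — 4th Wednesday is 2026-03-25.
April 2026 — 4th Wednesday is 2026-04-22.
4th Wednesday of May 2026: 2026-05-27.

2026-03-25, 2026-04-22, 2026-05-27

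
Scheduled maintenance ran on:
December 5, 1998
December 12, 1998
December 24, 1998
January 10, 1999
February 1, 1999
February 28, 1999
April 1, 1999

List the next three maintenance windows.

May 8, 1999; June 19, 1999; August 5, 1999

Intervals are 7, 12, 17, 22, 27, 32 days — an arithmetic progression with common difference 5.
Next gap: 37 days. April 1, 1999 + 37 days = May 8, 1999.
Next gap: 42 days. May 8, 1999 + 42 days = June 19, 1999.
Next gap: 47 days. June 19, 1999 + 47 days = August 5, 1999.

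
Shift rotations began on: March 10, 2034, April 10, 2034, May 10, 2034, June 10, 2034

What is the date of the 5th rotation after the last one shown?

The day-of-month is always 10 (31, 30, 31 days between events).
So this recurs on the 10th of each month.
July 2034: July 10, 2034.
August 2034: August 10, 2034.
Next: September 2034 → September 10, 2034.
Next: October 2034 → October 10, 2034.
Next: November 2034 → November 10, 2034.

November 10, 2034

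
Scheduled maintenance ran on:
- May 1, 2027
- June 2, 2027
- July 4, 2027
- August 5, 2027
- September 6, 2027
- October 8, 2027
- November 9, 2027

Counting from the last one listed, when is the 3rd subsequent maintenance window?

February 13, 2028

The spacing is 32, 32, 32, 32, 32, 32 days — always 32 days.
November 9, 2027 + 32 days = December 11, 2027.
December 11, 2027 + 32 days = January 12, 2028.
January 12, 2028 + 32 days = February 13, 2028.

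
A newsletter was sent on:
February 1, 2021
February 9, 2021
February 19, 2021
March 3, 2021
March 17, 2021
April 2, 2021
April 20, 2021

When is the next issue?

Intervals are 8, 10, 12, 14, 16, 18 days — an arithmetic progression with common difference 2.
Next gap: 20 days. April 20, 2021 + 20 days = May 10, 2021.

May 10, 2021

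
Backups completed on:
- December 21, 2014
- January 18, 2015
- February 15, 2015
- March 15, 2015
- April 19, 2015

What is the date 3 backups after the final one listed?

July 19, 2015

Gaps: 28, 28, 28, 35 days — a mix of 28 and 35. Every date is a Sunday.
Each is the 3rd Sunday of its month.
3rd Sunday of May 2015: May 17, 2015.
June 2015 — 3rd Sunday is June 21, 2015.
July 2015 — 3rd Sunday is July 19, 2015.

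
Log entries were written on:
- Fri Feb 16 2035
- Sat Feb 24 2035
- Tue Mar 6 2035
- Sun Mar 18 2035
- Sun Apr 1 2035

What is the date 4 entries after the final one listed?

Sat Jun 16 2035

Intervals are 8, 10, 12, 14 days — an arithmetic progression with common difference 2.
Next gap: 16 days. Sun Apr 1 2035 + 16 days = Tue Apr 17 2035.
Next gap: 18 days. Tue Apr 17 2035 + 18 days = Sat May 5 2035.
Next gap: 20 days. Sat May 5 2035 + 20 days = Fri May 25 2035.
Next gap: 22 days. Fri May 25 2035 + 22 days = Sat Jun 16 2035.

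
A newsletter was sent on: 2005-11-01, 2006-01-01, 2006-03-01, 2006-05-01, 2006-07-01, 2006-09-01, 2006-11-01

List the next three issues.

The day-of-month is always 1 (61, 59, 61, 61, 62, 61 days between events).
So this recurs on the 1st of every 2 months.
January 2007: 2007-01-01.
March 2007: 2007-03-01.
Next: May 2007 → 2007-05-01.

2007-01-01, 2007-03-01, 2007-05-01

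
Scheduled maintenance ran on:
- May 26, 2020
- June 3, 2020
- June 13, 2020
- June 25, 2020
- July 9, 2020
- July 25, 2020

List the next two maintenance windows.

Intervals are 8, 10, 12, 14, 16 days — an arithmetic progression with common difference 2.
Next gap: 18 days. July 25, 2020 + 18 days = August 12, 2020.
Next gap: 20 days. August 12, 2020 + 20 days = September 1, 2020.

August 12, 2020; September 1, 2020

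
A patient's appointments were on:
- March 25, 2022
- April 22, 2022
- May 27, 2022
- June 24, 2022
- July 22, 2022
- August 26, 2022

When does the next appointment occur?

Gaps: 28, 35, 28, 28, 35 days — a mix of 28 and 35. Every date is a Friday.
Each is the 4th Friday of its month.
September 2022 — 4th Friday is September 23, 2022.

September 23, 2022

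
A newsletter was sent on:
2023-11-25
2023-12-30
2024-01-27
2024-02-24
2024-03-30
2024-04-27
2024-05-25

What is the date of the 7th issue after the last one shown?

These are Saturdays with 35, 28, 28, 35, 28, 28-day gaps.
Each is the final Saturday of its month — 2023-12-30 is past the 28th, so '4th Saturday' doesn't fit.
June 2024 ends with Saturday 2024-06-29.
Last Saturday of July 2024: 2024-07-27.
Last Saturday of August 2024: 2024-08-31.
September 2024 ends with Saturday 2024-09-28.
Last Saturday of October 2024: 2024-10-26.
November 2024 ends with Saturday 2024-11-30.
Last Saturday of December 2024: 2024-12-28.

2024-12-28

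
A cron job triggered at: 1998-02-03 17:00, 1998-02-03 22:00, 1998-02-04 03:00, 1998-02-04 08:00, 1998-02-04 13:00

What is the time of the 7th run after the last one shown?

1998-02-06 00:00

Spacing: 5, 5, 5, 5 h — constant 5 h.
1998-02-04 13:00 + 5 h = 1998-02-04 18:00.
1998-02-04 18:00 + 5 h = 1998-02-04 23:00.
1998-02-04 23:00 + 5 h = 1998-02-05 04:00.
1998-02-05 04:00 + 5 h = 1998-02-05 09:00.
1998-02-05 09:00 + 5 h = 1998-02-05 14:00.
1998-02-05 14:00 + 5 h = 1998-02-05 19:00.
1998-02-05 19:00 + 5 h = 1998-02-06 00:00.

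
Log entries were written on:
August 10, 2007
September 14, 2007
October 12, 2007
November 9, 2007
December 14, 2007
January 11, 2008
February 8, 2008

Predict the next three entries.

March 14, 2008; April 11, 2008; May 9, 2008

Gaps: 35, 28, 28, 35, 28, 28 days — a mix of 28 and 35. Every date is a Friday.
Each is the 2nd Friday of its month.
March 2008 — 2nd Friday is March 14, 2008.
2nd Friday of April 2008: April 11, 2008.
May 2008 — 2nd Friday is May 9, 2008.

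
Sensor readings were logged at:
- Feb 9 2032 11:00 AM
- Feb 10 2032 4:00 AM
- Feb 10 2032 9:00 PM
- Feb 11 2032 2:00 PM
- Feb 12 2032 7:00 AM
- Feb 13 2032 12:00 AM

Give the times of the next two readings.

Spacing: 17, 17, 17, 17, 17 h — constant 17 h.
Feb 13 2032 12:00 AM + 17 h = Feb 13 2032 5:00 PM.
Feb 13 2032 5:00 PM + 17 h = Feb 14 2032 10:00 AM.

Feb 13 2032 5:00 PM, Feb 14 2032 10:00 AM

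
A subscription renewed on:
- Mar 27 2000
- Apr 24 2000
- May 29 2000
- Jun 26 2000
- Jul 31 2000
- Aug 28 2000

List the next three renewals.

Sep 25 2000, Oct 30 2000, Nov 27 2000

Every date is a Monday; gaps 28, 35, 28, 35, 28 days.
Each is the last Monday of its month (at least one falls on the 29th or later, ruling out '4th Monday').
September 2000 ends with Monday Sep 25 2000.
Last Monday of October 2000: Oct 30 2000.
Last Monday of November 2000: Nov 27 2000.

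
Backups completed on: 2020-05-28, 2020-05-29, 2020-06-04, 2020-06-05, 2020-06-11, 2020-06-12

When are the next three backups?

2020-06-18, 2020-06-19, 2020-06-25

Every event lands on a Thursday or Friday (gaps cycle 1, 6, 1, 6, 1).
So the schedule is: every Thursday and Friday.
Next Thursday: 2020-06-18.
The following Friday is 2020-06-19.
The following Thursday is 2020-06-25.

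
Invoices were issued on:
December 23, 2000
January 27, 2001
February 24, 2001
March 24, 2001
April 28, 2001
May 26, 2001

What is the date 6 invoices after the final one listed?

November 24, 2001

Gaps: 35, 28, 28, 35, 28 days — a mix of 28 and 35. Every date is a Saturday.
Each is the 4th Saturday of its month.
June 2001 — 4th Saturday is June 23, 2001.
July 2001 — 4th Saturday is July 28, 2001.
August 2001 — 4th Saturday is August 25, 2001.
September 2001 — 4th Saturday is September 22, 2001.
4th Saturday of October 2001: October 27, 2001.
4th Saturday of November 2001: November 24, 2001.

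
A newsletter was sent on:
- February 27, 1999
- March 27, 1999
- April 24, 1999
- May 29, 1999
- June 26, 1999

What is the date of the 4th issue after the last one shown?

October 30, 1999

These are Saturdays with 28, 28, 35, 28-day gaps.
Each is the final Saturday of its month — May 29, 1999 is past the 28th, so '4th Saturday' doesn't fit.
Last Saturday of July 1999: July 31, 1999.
August 1999 ends with Saturday August 28, 1999.
September 1999 ends with Saturday September 25, 1999.
October 1999 ends with Saturday October 30, 1999.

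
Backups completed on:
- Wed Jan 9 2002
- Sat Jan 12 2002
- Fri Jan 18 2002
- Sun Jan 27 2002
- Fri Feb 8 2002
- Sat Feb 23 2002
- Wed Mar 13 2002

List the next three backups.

Gaps: 3, 6, 9, 12, 15, 18 days — each gap is 3 larger than the previous one.
Next gap: 21 days. Wed Mar 13 2002 + 21 days = Wed Apr 3 2002.
Next gap: 24 days. Wed Apr 3 2002 + 24 days = Sat Apr 27 2002.
Next gap: 27 days. Sat Apr 27 2002 + 27 days = Fri May 24 2002.

Wed Apr 3 2002, Sat Apr 27 2002, Fri May 24 2002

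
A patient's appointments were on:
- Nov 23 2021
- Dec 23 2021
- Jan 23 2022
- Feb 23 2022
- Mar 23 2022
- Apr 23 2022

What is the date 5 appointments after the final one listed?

Gaps: 30, 31, 31, 28, 31 days — not constant. Every event is on the 23rd of the month.
Pattern: the 23rd of each month.
Next: May 2022 → May 23 2022.
June 2022: Jun 23 2022.
Next: July 2022 → Jul 23 2022.
Next: August 2022 → Aug 23 2022.
September 2022: Sep 23 2022.

Sep 23 2022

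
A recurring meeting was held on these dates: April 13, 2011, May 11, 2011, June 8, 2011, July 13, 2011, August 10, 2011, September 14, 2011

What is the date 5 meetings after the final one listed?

Gaps: 28, 28, 35, 28, 35 days — a mix of 28 and 35. Every date is a Wednesday.
Each is the 2nd Wednesday of its month.
October 2011 — 2nd Wednesday is October 12, 2011.
2nd Wednesday of November 2011: November 9, 2011.
2nd Wednesday of December 2011: December 14, 2011.
2nd Wednesday of January 2012: January 11, 2012.
February 2012 — 2nd Wednesday is February 8, 2012.

February 8, 2012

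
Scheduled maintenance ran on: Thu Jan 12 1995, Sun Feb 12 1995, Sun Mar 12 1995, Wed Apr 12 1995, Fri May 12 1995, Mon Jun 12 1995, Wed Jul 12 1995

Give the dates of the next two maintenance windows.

Each date is the 12th; the gaps (31, 28, 31, 30, 31, 30) track the month lengths.
The rule is the 12th of each month.
Next: August 1995 → Sat Aug 12 1995.
Next: September 1995 → Tue Sep 12 1995.

Sat Aug 12 1995, Tue Sep 12 1995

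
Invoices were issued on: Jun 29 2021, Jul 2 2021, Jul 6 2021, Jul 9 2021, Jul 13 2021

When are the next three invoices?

Jul 16 2021, Jul 20 2021, Jul 23 2021

Gaps: 3, 4, 3, 4 days — not constant, but cyclic with period 2.
The events fall on every Tuesday and Friday.
Next Friday: Jul 16 2021.
The following Tuesday is Jul 20 2021.
Next Friday: Jul 23 2021.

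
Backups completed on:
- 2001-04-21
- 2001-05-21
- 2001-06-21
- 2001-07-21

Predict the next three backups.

Each date is the 21st; the gaps (30, 31, 30) track the month lengths.
The rule is the 21st of each month.
Next: August 2001 → 2001-08-21.
September 2001: 2001-09-21.
October 2001: 2001-10-21.

2001-08-21, 2001-09-21, 2001-10-21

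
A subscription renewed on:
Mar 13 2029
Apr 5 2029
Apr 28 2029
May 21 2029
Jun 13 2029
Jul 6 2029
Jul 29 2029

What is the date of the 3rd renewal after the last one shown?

The spacing is 23, 23, 23, 23, 23, 23 days — always 23 days.
Jul 29 2029 + 23 days = Aug 21 2029.
Aug 21 2029 + 23 days = Sep 13 2029.
Sep 13 2029 + 23 days = Oct 6 2029.

Oct 6 2029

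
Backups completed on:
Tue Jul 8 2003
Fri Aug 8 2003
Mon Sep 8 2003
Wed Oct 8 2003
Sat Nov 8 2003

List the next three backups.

Mon Dec 8 2003, Thu Jan 8 2004, Sun Feb 8 2004

The day-of-month is always 8 (31, 31, 30, 31 days between events).
So this recurs on the 8th of each month.
December 2003: Mon Dec 8 2003.
January 2004: Thu Jan 8 2004.
February 2004: Sun Feb 8 2004.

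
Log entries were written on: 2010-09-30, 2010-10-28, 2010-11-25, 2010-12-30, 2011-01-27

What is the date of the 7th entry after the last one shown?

These are Thursdays with 28, 28, 35, 28-day gaps.
Each is the final Thursday of its month — 2010-09-30 is past the 28th, so '4th Thursday' doesn't fit.
February 2011 ends with Thursday 2011-02-24.
March 2011 ends with Thursday 2011-03-31.
Last Thursday of April 2011: 2011-04-28.
Last Thursday of May 2011: 2011-05-26.
June 2011 ends with Thursday 2011-06-30.
July 2011 ends with Thursday 2011-07-28.
August 2011 ends with Thursday 2011-08-25.

2011-08-25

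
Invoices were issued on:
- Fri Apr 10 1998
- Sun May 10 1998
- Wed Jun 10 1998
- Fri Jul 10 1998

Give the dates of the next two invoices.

Mon Aug 10 1998, Thu Sep 10 1998

Gaps: 30, 31, 30 days — not constant. Every event is on the 10th of the month.
Pattern: the 10th of each month.
August 1998: Mon Aug 10 1998.
September 1998: Thu Sep 10 1998.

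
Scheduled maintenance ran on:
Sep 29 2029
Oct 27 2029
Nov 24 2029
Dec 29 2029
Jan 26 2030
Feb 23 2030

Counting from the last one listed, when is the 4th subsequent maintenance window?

Jun 29 2030

Every date is a Saturday; gaps 28, 28, 35, 28, 28 days.
Each is the last Saturday of its month (at least one falls on the 29th or later, ruling out '4th Saturday').
March 2030 ends with Saturday Mar 30 2030.
April 2030 ends with Saturday Apr 27 2030.
Last Saturday of May 2030: May 25 2030.
Last Saturday of June 2030: Jun 29 2030.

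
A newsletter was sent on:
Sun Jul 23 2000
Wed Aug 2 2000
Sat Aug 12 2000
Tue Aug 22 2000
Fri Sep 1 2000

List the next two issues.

Gaps between consecutive events: 10, 10, 10, 10 days — a constant 10-day interval.
Fri Sep 1 2000 + 10 days = Mon Sep 11 2000.
Mon Sep 11 2000 + 10 days = Thu Sep 21 2000.

Mon Sep 11 2000, Thu Sep 21 2000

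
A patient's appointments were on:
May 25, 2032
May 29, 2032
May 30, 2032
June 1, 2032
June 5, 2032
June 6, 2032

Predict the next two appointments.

The gap pattern 4, 1, 2, 4, 1 repeats every 3 events.
These are the Tuesdays, Saturdays and Sundays of each week.
The following Tuesday is June 8, 2032.
The following Saturday is June 12, 2032.

June 8, 2032; June 12, 2032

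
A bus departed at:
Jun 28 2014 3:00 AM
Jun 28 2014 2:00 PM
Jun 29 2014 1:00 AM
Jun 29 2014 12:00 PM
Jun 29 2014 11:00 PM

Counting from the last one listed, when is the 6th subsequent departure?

Jul 2 2014 5:00 PM

Gaps: 11, 11, 11, 11 hours — each event is 11 hours after the previous one.
Jun 29 2014 11:00 PM + 11 h = Jun 30 2014 10:00 AM.
Jun 30 2014 10:00 AM + 11 h = Jun 30 2014 9:00 PM.
Jun 30 2014 9:00 PM + 11 h = Jul 1 2014 8:00 AM.
Jul 1 2014 8:00 AM + 11 h = Jul 1 2014 7:00 PM.
Jul 1 2014 7:00 PM + 11 h = Jul 2 2014 6:00 AM.
Jul 2 2014 6:00 AM + 11 h = Jul 2 2014 5:00 PM.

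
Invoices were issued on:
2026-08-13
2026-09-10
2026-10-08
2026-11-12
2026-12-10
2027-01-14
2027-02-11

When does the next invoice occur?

2027-03-11

These are Thursdays at 28- or 35-day spacing (28, 28, 35, 28, 35, 28).
The pattern: 2nd Thursday of the month.
March 2027 — 2nd Thursday is 2027-03-11.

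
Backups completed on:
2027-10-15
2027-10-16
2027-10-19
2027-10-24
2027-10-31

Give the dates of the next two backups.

Gaps: 1, 3, 5, 7 days — each gap is 2 larger than the previous one.
Next gap: 9 days. 2027-10-31 + 9 days = 2027-11-09.
Next gap: 11 days. 2027-11-09 + 11 days = 2027-11-20.

2027-11-09, 2027-11-20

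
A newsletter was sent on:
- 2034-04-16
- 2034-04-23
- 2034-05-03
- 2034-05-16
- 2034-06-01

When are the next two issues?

Intervals are 7, 10, 13, 16 days — an arithmetic progression with common difference 3.
Next gap: 19 days. 2034-06-01 + 19 days = 2034-06-20.
Next gap: 22 days. 2034-06-20 + 22 days = 2034-07-12.

2034-06-20, 2034-07-12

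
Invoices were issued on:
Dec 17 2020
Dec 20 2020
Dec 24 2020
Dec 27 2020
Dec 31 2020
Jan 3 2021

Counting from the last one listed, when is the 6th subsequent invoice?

Jan 24 2021

Every event lands on a Thursday or Sunday (gaps cycle 3, 4, 3, 4, 3).
So the schedule is: every Thursday and Sunday.
Next Thursday: Jan 7 2021.
The following Sunday is Jan 10 2021.
Next Thursday: Jan 14 2021.
Next Sunday: Jan 17 2021.
The following Thursday is Jan 21 2021.
Next Sunday: Jan 24 2021.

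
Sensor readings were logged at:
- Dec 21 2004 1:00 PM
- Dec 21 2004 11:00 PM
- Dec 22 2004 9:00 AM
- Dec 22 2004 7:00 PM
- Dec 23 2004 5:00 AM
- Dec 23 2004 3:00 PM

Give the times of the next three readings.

Spacing: 10, 10, 10, 10, 10 h — constant 10 h.
Dec 23 2004 3:00 PM + 10 h = Dec 24 2004 1:00 AM.
Dec 24 2004 1:00 AM + 10 h = Dec 24 2004 11:00 AM.
Dec 24 2004 11:00 AM + 10 h = Dec 24 2004 9:00 PM.

Dec 24 2004 1:00 AM, Dec 24 2004 11:00 AM, Dec 24 2004 9:00 PM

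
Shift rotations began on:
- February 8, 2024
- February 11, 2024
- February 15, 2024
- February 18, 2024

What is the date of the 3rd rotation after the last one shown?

February 29, 2024

Every event lands on a Thursday or Sunday (gaps cycle 3, 4, 3).
So the schedule is: every Thursday and Sunday.
The following Thursday is February 22, 2024.
The following Sunday is February 25, 2024.
The following Thursday is February 29, 2024.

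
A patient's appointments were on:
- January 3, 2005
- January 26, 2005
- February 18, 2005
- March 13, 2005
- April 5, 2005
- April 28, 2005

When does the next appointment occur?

May 21, 2005

The spacing is 23, 23, 23, 23, 23 days — always 23 days.
April 28, 2005 + 23 days = May 21, 2005.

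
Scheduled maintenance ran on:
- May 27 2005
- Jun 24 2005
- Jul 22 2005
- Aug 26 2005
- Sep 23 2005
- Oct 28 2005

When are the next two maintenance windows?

All dates are Fridays, 28, 28, 35, 28, 35 days apart.
Specifically, the 4th Friday of each month.
November 2005 — 4th Friday is Nov 25 2005.
December 2005 — 4th Friday is Dec 23 2005.

Nov 25 2005, Dec 23 2005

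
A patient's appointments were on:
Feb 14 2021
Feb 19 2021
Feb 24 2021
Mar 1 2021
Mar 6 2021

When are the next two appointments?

Mar 11 2021, Mar 16 2021

The spacing is 5, 5, 5, 5 days — always 5 days.
Mar 6 2021 + 5 days = Mar 11 2021.
Mar 11 2021 + 5 days = Mar 16 2021.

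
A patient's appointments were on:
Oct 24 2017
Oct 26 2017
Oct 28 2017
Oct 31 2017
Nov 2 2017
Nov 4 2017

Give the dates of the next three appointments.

Every event lands on a Tuesday or Thursday or Saturday (gaps cycle 2, 2, 3, 2, 2).
So the schedule is: every Tuesday, Thursday and Saturday.
Next Tuesday: Nov 7 2017.
The following Thursday is Nov 9 2017.
Next Saturday: Nov 11 2017.

Nov 7 2017, Nov 9 2017, Nov 11 2017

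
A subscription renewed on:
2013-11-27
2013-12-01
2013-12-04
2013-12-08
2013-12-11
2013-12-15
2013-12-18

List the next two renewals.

Every event lands on a Wednesday or Sunday (gaps cycle 4, 3, 4, 3, 4, 3).
So the schedule is: every Wednesday and Sunday.
The following Sunday is 2013-12-22.
The following Wednesday is 2013-12-25.

2013-12-22, 2013-12-25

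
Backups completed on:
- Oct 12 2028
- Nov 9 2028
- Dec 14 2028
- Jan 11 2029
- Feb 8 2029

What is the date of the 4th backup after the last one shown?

Gaps: 28, 35, 28, 28 days — a mix of 28 and 35. Every date is a Thursday.
Each is the 2nd Thursday of its month.
2nd Thursday of March 2029: Mar 8 2029.
April 2029 — 2nd Thursday is Apr 12 2029.
May 2029 — 2nd Thursday is May 10 2029.
2nd Thursday of June 2029: Jun 14 2029.

Jun 14 2029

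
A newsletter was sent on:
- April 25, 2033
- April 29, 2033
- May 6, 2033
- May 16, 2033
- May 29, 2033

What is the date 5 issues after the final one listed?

Intervals are 4, 7, 10, 13 days — an arithmetic progression with common difference 3.
Next gap: 16 days. May 29, 2033 + 16 days = June 14, 2033.
Next gap: 19 days. June 14, 2033 + 19 days = July 3, 2033.
Next gap: 22 days. July 3, 2033 + 22 days = July 25, 2033.
Next gap: 25 days. July 25, 2033 + 25 days = August 19, 2033.
Next gap: 28 days. August 19, 2033 + 28 days = September 16, 2033.

September 16, 2033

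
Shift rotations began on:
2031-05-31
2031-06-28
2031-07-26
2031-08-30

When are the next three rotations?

All Saturdays; the gaps (28, 28, 35) vary with month length.
This is the last Saturday of each month.
September 2031 ends with Saturday 2031-09-27.
October 2031 ends with Saturday 2031-10-25.
Last Saturday of November 2031: 2031-11-29.

2031-09-27, 2031-10-25, 2031-11-29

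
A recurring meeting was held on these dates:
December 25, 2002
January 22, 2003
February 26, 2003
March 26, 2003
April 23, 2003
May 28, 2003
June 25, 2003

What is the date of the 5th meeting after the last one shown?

These are Wednesdays at 28- or 35-day spacing (28, 35, 28, 28, 35, 28).
The pattern: 4th Wednesday of the month.
July 2003 — 4th Wednesday is July 23, 2003.
4th Wednesday of August 2003: August 27, 2003.
4th Wednesday of September 2003: September 24, 2003.
October 2003 — 4th Wednesday is October 22, 2003.
4th Wednesday of November 2003: November 26, 2003.

November 26, 2003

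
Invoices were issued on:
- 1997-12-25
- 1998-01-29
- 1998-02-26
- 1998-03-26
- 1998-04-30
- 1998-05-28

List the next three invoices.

All Thursdays; the gaps (35, 28, 28, 35, 28) vary with month length.
This is the last Thursday of each month.
Last Thursday of June 1998: 1998-06-25.
July 1998 ends with Thursday 1998-07-30.
Last Thursday of August 1998: 1998-08-27.

1998-06-25, 1998-07-30, 1998-08-27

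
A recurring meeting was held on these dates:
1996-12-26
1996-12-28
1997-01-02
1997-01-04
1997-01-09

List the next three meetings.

Every event lands on a Thursday or Saturday (gaps cycle 2, 5, 2, 5).
So the schedule is: every Thursday and Saturday.
The following Saturday is 1997-01-11.
The following Thursday is 1997-01-16.
Next Saturday: 1997-01-18.

1997-01-11, 1997-01-16, 1997-01-18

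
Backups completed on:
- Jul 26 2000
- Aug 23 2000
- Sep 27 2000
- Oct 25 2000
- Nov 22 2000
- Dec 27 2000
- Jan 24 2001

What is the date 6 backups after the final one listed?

Jul 25 2001

These are Wednesdays at 28- or 35-day spacing (28, 35, 28, 28, 35, 28).
The pattern: 4th Wednesday of the month.
February 2001 — 4th Wednesday is Feb 28 2001.
March 2001 — 4th Wednesday is Mar 28 2001.
April 2001 — 4th Wednesday is Apr 25 2001.
4th Wednesday of May 2001: May 23 2001.
June 2001 — 4th Wednesday is Jun 27 2001.
4th Wednesday of July 2001: Jul 25 2001.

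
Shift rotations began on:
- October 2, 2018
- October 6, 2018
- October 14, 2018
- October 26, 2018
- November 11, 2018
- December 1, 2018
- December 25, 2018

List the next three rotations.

January 22, 2019; February 23, 2019; March 31, 2019

The spacing grows by 4 each time: 4, 8, 12, 16, 20, 24 days.
Next gap: 28 days. December 25, 2018 + 28 days = January 22, 2019.
Next gap: 32 days. January 22, 2019 + 32 days = February 23, 2019.
Next gap: 36 days. February 23, 2019 + 36 days = March 31, 2019.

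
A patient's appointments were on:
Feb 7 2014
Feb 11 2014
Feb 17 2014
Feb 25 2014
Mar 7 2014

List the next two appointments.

Gaps: 4, 6, 8, 10 days — each gap is 2 larger than the previous one.
Next gap: 12 days. Mar 7 2014 + 12 days = Mar 19 2014.
Next gap: 14 days. Mar 19 2014 + 14 days = Apr 2 2014.

Mar 19 2014, Apr 2 2014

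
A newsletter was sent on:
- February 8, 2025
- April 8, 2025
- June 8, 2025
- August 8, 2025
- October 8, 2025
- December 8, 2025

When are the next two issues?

February 8, 2026; April 8, 2026

The day-of-month is always 8 (59, 61, 61, 61, 61 days between events).
So this recurs on the 8th of every 2 months.
February 2026: February 8, 2026.
Next: April 2026 → April 8, 2026.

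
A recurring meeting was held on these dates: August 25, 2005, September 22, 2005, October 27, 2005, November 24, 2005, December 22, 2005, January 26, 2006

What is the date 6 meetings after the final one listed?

All dates are Thursdays, 28, 35, 28, 28, 35 days apart.
Specifically, the 4th Thursday of each month.
February 2006 — 4th Thursday is February 23, 2006.
March 2006 — 4th Thursday is March 23, 2006.
April 2006 — 4th Thursday is April 27, 2006.
4th Thursday of May 2006: May 25, 2006.
June 2006 — 4th Thursday is June 22, 2006.
4th Thursday of July 2006: July 27, 2006.

July 27, 2006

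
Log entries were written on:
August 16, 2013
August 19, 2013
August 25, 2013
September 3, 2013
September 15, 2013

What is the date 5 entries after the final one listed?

Gaps: 3, 6, 9, 12 days — each gap is 3 larger than the previous one.
Next gap: 15 days. September 15, 2013 + 15 days = September 30, 2013.
Next gap: 18 days. September 30, 2013 + 18 days = October 18, 2013.
Next gap: 21 days. October 18, 2013 + 21 days = November 8, 2013.
Next gap: 24 days. November 8, 2013 + 24 days = December 2, 2013.
Next gap: 27 days. December 2, 2013 + 27 days = December 29, 2013.

December 29, 2013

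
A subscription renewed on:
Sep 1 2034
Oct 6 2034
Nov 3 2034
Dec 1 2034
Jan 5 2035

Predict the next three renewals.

All dates are Fridays, 35, 28, 28, 35 days apart.
Specifically, the 1st Friday of each month.
February 2035 — 1st Friday is Feb 2 2035.
1st Friday of March 2035: Mar 2 2035.
1st Friday of April 2035: Apr 6 2035.

Feb 2 2035, Mar 2 2035, Apr 6 2035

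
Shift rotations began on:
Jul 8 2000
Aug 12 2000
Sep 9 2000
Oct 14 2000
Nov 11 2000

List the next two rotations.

Gaps: 35, 28, 35, 28 days — a mix of 28 and 35. Every date is a Saturday.
Each is the 2nd Saturday of its month.
December 2000 — 2nd Saturday is Dec 9 2000.
January 2001 — 2nd Saturday is Jan 13 2001.

Dec 9 2000, Jan 13 2001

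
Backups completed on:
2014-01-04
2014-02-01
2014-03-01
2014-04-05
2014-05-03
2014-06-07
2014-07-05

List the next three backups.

2014-08-02, 2014-09-06, 2014-10-04

All dates are Saturdays, 28, 28, 35, 28, 35, 28 days apart.
Specifically, the 1st Saturday of each month.
1st Saturday of August 2014: 2014-08-02.
1st Saturday of September 2014: 2014-09-06.
1st Saturday of October 2014: 2014-10-04.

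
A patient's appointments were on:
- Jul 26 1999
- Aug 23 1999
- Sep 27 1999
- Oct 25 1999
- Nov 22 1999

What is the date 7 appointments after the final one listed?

These are Mondays at 28- or 35-day spacing (28, 35, 28, 28).
The pattern: 4th Monday of the month.
4th Monday of December 1999: Dec 27 1999.
January 2000 — 4th Monday is Jan 24 2000.
4th Monday of February 2000: Feb 28 2000.
4th Monday of March 2000: Mar 27 2000.
April 2000 — 4th Monday is Apr 24 2000.
May 2000 — 4th Monday is May 22 2000.
June 2000 — 4th Monday is Jun 26 2000.

Jun 26 2000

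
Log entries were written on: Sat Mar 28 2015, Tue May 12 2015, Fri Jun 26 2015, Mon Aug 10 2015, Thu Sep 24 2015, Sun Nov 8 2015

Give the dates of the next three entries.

Wed Dec 23 2015, Sat Feb 6 2016, Tue Mar 22 2016

Every event comes 45 days after the last (45, 45, 45, 45, 45).
Sun Nov 8 2015 + 45 days = Wed Dec 23 2015.
Wed Dec 23 2015 + 45 days = Sat Feb 6 2016.
Sat Feb 6 2016 + 45 days = Tue Mar 22 2016.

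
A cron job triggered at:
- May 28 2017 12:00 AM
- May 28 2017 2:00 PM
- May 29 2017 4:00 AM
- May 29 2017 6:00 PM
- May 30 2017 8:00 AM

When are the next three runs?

The interval is a steady 14 hours (14, 14, 14, 14).
May 30 2017 8:00 AM + 14 h = May 30 2017 10:00 PM.
May 30 2017 10:00 PM + 14 h = May 31 2017 12:00 PM.
May 31 2017 12:00 PM + 14 h = Jun 1 2017 2:00 AM.

May 30 2017 10:00 PM, May 31 2017 12:00 PM, Jun 1 2017 2:00 AM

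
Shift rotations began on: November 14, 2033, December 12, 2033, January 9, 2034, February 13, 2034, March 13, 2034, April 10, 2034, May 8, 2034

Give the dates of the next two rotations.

All dates are Mondays, 28, 28, 35, 28, 28, 28 days apart.
Specifically, the 2nd Monday of each month.
2nd Monday of June 2034: June 12, 2034.
2nd Monday of July 2034: July 10, 2034.

June 12, 2034; July 10, 2034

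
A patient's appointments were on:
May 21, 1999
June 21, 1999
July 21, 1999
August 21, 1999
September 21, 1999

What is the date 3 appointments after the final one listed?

The day-of-month is always 21 (31, 30, 31, 31 days between events).
So this recurs on the 21st of each month.
Next: October 1999 → October 21, 1999.
November 1999: November 21, 1999.
December 1999: December 21, 1999.

December 21, 1999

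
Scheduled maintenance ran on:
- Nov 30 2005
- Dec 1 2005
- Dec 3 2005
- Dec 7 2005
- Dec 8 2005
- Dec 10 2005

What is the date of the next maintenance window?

Gaps: 1, 2, 4, 1, 2 days — not constant, but cyclic with period 3.
The events fall on every Wednesday, Thursday and Saturday.
The following Wednesday is Dec 14 2005.

Dec 14 2005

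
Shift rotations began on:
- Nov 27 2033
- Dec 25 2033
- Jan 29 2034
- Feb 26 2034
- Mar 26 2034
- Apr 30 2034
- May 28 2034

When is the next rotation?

All Sundays; the gaps (28, 35, 28, 28, 35, 28) vary with month length.
This is the last Sunday of each month.
Last Sunday of June 2034: Jun 25 2034.

Jun 25 2034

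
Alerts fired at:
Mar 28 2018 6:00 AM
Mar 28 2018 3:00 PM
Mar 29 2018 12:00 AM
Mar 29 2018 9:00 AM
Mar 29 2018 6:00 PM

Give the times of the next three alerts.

Mar 30 2018 3:00 AM, Mar 30 2018 12:00 PM, Mar 30 2018 9:00 PM

The interval is a steady 9 hours (9, 9, 9, 9).
Mar 29 2018 6:00 PM + 9 h = Mar 30 2018 3:00 AM.
Mar 30 2018 3:00 AM + 9 h = Mar 30 2018 12:00 PM.
Mar 30 2018 12:00 PM + 9 h = Mar 30 2018 9:00 PM.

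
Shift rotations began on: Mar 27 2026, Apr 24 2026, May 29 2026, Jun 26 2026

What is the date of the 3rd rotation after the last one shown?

Sep 25 2026

Every date is a Friday; gaps 28, 35, 28 days.
Each is the last Friday of its month (at least one falls on the 29th or later, ruling out '4th Friday').
July 2026 ends with Friday Jul 31 2026.
August 2026 ends with Friday Aug 28 2026.
Last Friday of September 2026: Sep 25 2026.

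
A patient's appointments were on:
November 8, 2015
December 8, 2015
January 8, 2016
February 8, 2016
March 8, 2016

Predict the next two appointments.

April 8, 2016; May 8, 2016

Gaps: 30, 31, 31, 29 days — not constant. Every event is on the 8th of the month.
Pattern: the 8th of each month.
April 2016: April 8, 2016.
Next: May 2016 → May 8, 2016.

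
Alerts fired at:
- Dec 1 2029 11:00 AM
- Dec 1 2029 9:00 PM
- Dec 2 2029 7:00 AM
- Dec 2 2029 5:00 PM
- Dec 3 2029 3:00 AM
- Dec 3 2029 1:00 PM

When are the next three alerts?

Dec 3 2029 11:00 PM, Dec 4 2029 9:00 AM, Dec 4 2029 7:00 PM

The interval is a steady 10 hours (10, 10, 10, 10, 10).
Dec 3 2029 1:00 PM + 10 h = Dec 3 2029 11:00 PM.
Dec 3 2029 11:00 PM + 10 h = Dec 4 2029 9:00 AM.
Dec 4 2029 9:00 AM + 10 h = Dec 4 2029 7:00 PM.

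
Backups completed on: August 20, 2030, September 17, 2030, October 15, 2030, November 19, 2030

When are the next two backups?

Gaps: 28, 28, 35 days — a mix of 28 and 35. Every date is a Tuesday.
Each is the 3rd Tuesday of its month.
December 2030 — 3rd Tuesday is December 17, 2030.
January 2031 — 3rd Tuesday is January 21, 2031.

December 17, 2030; January 21, 2031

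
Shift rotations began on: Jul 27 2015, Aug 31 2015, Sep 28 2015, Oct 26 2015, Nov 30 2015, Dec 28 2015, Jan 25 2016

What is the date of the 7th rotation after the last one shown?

Aug 29 2016

All Mondays; the gaps (35, 28, 28, 35, 28, 28) vary with month length.
This is the last Monday of each month.
Last Monday of February 2016: Feb 29 2016.
March 2016 ends with Monday Mar 28 2016.
Last Monday of April 2016: Apr 25 2016.
May 2016 ends with Monday May 30 2016.
June 2016 ends with Monday Jun 27 2016.
Last Monday of July 2016: Jul 25 2016.
Last Monday of August 2016: Aug 29 2016.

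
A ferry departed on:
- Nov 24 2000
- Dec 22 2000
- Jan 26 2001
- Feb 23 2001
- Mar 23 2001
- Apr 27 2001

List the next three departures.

These are Fridays at 28- or 35-day spacing (28, 35, 28, 28, 35).
The pattern: 4th Friday of the month.
May 2001 — 4th Friday is May 25 2001.
June 2001 — 4th Friday is Jun 22 2001.
July 2001 — 4th Friday is Jul 27 2001.

May 25 2001, Jun 22 2001, Jul 27 2001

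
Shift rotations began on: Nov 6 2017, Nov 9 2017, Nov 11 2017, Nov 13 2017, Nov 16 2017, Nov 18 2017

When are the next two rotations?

Nov 20 2017, Nov 23 2017

Every event lands on a Monday or Thursday or Saturday (gaps cycle 3, 2, 2, 3, 2).
So the schedule is: every Monday, Thursday and Saturday.
The following Monday is Nov 20 2017.
The following Thursday is Nov 23 2017.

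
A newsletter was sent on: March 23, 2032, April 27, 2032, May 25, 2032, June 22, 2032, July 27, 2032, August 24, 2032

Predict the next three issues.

All dates are Tuesdays, 35, 28, 28, 35, 28 days apart.
Specifically, the 4th Tuesday of each month.
September 2032 — 4th Tuesday is September 28, 2032.
4th Tuesday of October 2032: October 26, 2032.
4th Tuesday of November 2032: November 23, 2032.

September 28, 2032; October 26, 2032; November 23, 2032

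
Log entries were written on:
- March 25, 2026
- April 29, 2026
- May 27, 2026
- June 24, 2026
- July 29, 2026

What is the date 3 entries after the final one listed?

October 28, 2026

These are Wednesdays with 35, 28, 28, 35-day gaps.
Each is the final Wednesday of its month — April 29, 2026 is past the 28th, so '4th Wednesday' doesn't fit.
Last Wednesday of August 2026: August 26, 2026.
Last Wednesday of September 2026: September 30, 2026.
October 2026 ends with Wednesday October 28, 2026.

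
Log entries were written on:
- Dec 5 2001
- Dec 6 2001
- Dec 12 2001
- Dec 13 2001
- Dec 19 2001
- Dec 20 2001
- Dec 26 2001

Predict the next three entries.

Dec 27 2001, Jan 2 2002, Jan 3 2002

The gap pattern 1, 6, 1, 6, 1, 6 repeats every 2 events.
These are the Wednesdays and Thursdays of each week.
The following Thursday is Dec 27 2001.
The following Wednesday is Jan 2 2002.
The following Thursday is Jan 3 2002.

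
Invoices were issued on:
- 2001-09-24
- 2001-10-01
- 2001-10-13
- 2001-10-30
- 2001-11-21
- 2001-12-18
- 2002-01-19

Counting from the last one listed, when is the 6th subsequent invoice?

2002-11-12

Intervals are 7, 12, 17, 22, 27, 32 days — an arithmetic progression with common difference 5.
Next gap: 37 days. 2002-01-19 + 37 days = 2002-02-25.
Next gap: 42 days. 2002-02-25 + 42 days = 2002-04-08.
Next gap: 47 days. 2002-04-08 + 47 days = 2002-05-25.
Next gap: 52 days. 2002-05-25 + 52 days = 2002-07-16.
Next gap: 57 days. 2002-07-16 + 57 days = 2002-09-11.
Next gap: 62 days. 2002-09-11 + 62 days = 2002-11-12.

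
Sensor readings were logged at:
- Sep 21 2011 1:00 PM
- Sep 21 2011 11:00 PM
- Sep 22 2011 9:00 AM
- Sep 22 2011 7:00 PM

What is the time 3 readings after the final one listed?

Sep 24 2011 1:00 AM

Gaps: 10, 10, 10 hours — each event is 10 hours after the previous one.
Sep 22 2011 7:00 PM + 10 h = Sep 23 2011 5:00 AM.
Sep 23 2011 5:00 AM + 10 h = Sep 23 2011 3:00 PM.
Sep 23 2011 3:00 PM + 10 h = Sep 24 2011 1:00 AM.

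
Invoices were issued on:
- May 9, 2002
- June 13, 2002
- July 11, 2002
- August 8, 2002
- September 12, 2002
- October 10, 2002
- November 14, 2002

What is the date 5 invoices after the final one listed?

All dates are Thursdays, 35, 28, 28, 35, 28, 35 days apart.
Specifically, the 2nd Thursday of each month.
2nd Thursday of December 2002: December 12, 2002.
2nd Thursday of January 2003: January 9, 2003.
February 2003 — 2nd Thursday is February 13, 2003.
March 2003 — 2nd Thursday is March 13, 2003.
April 2003 — 2nd Thursday is April 10, 2003.

April 10, 2003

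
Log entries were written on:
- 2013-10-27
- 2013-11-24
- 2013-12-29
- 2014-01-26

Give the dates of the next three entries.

Every date is a Sunday; gaps 28, 35, 28 days.
Each is the last Sunday of its month (at least one falls on the 29th or later, ruling out '4th Sunday').
Last Sunday of February 2014: 2014-02-23.
Last Sunday of March 2014: 2014-03-30.
Last Sunday of April 2014: 2014-04-27.

2014-02-23, 2014-03-30, 2014-04-27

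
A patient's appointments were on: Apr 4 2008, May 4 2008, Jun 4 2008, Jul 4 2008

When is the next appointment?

Aug 4 2008

Gaps: 30, 31, 30 days — not constant. Every event is on the 4th of the month.
Pattern: the 4th of each month.
August 2008: Aug 4 2008.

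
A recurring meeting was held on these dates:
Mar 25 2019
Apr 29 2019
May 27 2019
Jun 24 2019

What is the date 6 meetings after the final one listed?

Dec 30 2019

All Mondays; the gaps (35, 28, 28) vary with month length.
This is the last Monday of each month.
Last Monday of July 2019: Jul 29 2019.
Last Monday of August 2019: Aug 26 2019.
September 2019 ends with Monday Sep 30 2019.
Last Monday of October 2019: Oct 28 2019.
Last Monday of November 2019: Nov 25 2019.
Last Monday of December 2019: Dec 30 2019.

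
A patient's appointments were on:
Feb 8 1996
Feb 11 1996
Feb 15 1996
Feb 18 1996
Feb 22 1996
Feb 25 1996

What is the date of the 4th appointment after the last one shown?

Gaps: 3, 4, 3, 4, 3 days — not constant, but cyclic with period 2.
The events fall on every Thursday and Sunday.
The following Thursday is Feb 29 1996.
Next Sunday: Mar 3 1996.
The following Thursday is Mar 7 1996.
The following Sunday is Mar 10 1996.

Mar 10 1996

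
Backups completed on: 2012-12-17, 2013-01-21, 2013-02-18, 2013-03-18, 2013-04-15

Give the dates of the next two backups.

These are Mondays at 28- or 35-day spacing (35, 28, 28, 28).
The pattern: 3rd Monday of the month.
3rd Monday of May 2013: 2013-05-20.
3rd Monday of June 2013: 2013-06-17.

2013-05-20, 2013-06-17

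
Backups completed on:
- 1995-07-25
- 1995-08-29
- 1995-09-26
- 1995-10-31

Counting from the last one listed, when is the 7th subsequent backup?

Every date is a Tuesday; gaps 35, 28, 35 days.
Each is the last Tuesday of its month (at least one falls on the 29th or later, ruling out '4th Tuesday').
Last Tuesday of November 1995: 1995-11-28.
December 1995 ends with Tuesday 1995-12-26.
January 1996 ends with Tuesday 1996-01-30.
Last Tuesday of February 1996: 1996-02-27.
Last Tuesday of March 1996: 1996-03-26.
April 1996 ends with Tuesday 1996-04-30.
May 1996 ends with Tuesday 1996-05-28.

1996-05-28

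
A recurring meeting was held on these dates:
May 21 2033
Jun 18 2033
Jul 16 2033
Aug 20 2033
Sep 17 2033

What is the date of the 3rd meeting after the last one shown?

Gaps: 28, 28, 35, 28 days — a mix of 28 and 35. Every date is a Saturday.
Each is the 3rd Saturday of its month.
October 2033 — 3rd Saturday is Oct 15 2033.
November 2033 — 3rd Saturday is Nov 19 2033.
3rd Saturday of December 2033: Dec 17 2033.

Dec 17 2033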